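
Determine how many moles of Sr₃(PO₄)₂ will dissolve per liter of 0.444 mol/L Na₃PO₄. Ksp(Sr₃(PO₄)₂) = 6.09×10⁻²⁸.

4.85×10⁻¹⁰ M

Sr₃(PO₄)₂(s) ⇌ 3 Sr²⁺(aq) + 2 PO₄³⁻(aq)
PO₄³⁻ is already present at 0.444 mol/L. If s mol/L of Sr₃(PO₄)₂ dissolves, [Sr²⁺] = 3s while [PO₄³⁻] ≈ 0.444 mol/L.
Ksp = [Sr²⁺]^3[PO₄³⁻]^2 = (3s)^3(0.444)^2
(3s)^3 = 6.09×10⁻²⁸ / (0.444)^2 = 3.09×10⁻²⁷
s = 4.85×10⁻¹⁰ mol/L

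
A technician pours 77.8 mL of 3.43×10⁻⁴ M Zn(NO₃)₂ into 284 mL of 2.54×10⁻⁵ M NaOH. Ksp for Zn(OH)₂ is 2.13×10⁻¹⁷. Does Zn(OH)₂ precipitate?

After mixing, V = 77.8 mL + 284 mL = 361.8 mL.
[Zn²⁺] = (3.43×10⁻⁴)(77.8)/361.8 = 7.38×10⁻⁵ M
[OH⁻] = (2.54×10⁻⁵)(284)/361.8 = 1.99×10⁻⁵ M
Q = [Zn²⁺][OH⁻]^2 = 2.93×10⁻¹⁴
Q = 2.93×10⁻¹⁴ > Ksp = 2.13×10⁻¹⁷, so the solution is supersaturated and Zn(OH)₂ precipitates.

Yes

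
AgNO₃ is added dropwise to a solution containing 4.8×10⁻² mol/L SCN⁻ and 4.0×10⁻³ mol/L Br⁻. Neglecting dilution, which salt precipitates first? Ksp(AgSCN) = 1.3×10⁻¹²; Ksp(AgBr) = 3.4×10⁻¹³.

AgSCN

Precipitation begins when Q = Ksp.
For AgSCN: [Ag⁺] = (Ksp/[SCN⁻]) = 2.7×10⁻¹¹ mol/L
For AgBr: [Ag⁺] = (Ksp/[Br⁻]) = 8.5×10⁻¹¹ mol/L
The smaller threshold [Ag⁺] is reached first, so AgSCN precipitates first.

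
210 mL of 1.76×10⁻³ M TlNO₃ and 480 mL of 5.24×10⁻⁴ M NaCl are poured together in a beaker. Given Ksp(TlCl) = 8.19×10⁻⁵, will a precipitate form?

No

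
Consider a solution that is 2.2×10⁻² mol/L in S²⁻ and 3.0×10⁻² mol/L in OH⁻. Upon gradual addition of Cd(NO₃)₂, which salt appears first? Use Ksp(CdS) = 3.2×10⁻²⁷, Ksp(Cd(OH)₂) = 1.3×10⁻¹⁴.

CdS

Precipitation begins when Q = Ksp.
For CdS: [Cd²⁺] = (Ksp/[S²⁻]) = 1.5×10⁻²⁵ mol/L
For Cd(OH)₂: [Cd²⁺] = (Ksp/[OH⁻]^2) = 1.4×10⁻¹¹ mol/L
Since CdS needs less Cd²⁺ to reach saturation, it precipitates first.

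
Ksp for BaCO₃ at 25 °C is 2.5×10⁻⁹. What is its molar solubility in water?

BaCO₃(s) ⇌ Ba²⁺(aq) + CO₃²⁻(aq)
Let s be the molar solubility. Then [Ba²⁺] = s and [CO₃²⁻] = s.
Ksp = [Ba²⁺][CO₃²⁻] = s · s = s^2
s^2 = 2.5×10⁻⁹
s = 5.0×10⁻⁵ mol/L

5.0×10⁻⁵ M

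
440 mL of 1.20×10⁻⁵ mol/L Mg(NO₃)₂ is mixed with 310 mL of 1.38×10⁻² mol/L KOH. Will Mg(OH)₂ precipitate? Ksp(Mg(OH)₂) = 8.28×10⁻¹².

Total volume after mixing = 440 + 310 = 750 mL.
[Mg²⁺] = (1.20×10⁻⁵)(440)/750 = 7.04×10⁻⁶ mol/L
[OH⁻] = (1.38×10⁻²)(310)/750 = 5.70×10⁻³ mol/L
Q = [Mg²⁺][OH⁻]^2 = 2.29×10⁻¹⁰
Since Q (2.29×10⁻¹⁰) exceeds Ksp (8.28×10⁻¹²), Mg(OH)₂ will precipitate.

Yes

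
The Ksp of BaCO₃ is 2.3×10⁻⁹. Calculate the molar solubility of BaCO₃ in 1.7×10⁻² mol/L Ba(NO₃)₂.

1.4×10⁻⁷ M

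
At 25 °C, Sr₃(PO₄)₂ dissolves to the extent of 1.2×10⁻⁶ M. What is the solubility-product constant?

Ksp = 2.7×10⁻²⁸

Sr₃(PO₄)₂(s) ⇌ 3 Sr²⁺(aq) + 2 PO₄³⁻(aq)
Let s be the molar solubility. Then [Sr²⁺] = 3s and [PO₄³⁻] = 2s.
Ksp = [Sr²⁺]^3[PO₄³⁻]^2 = (3s)^3 · (2s)^2 = 108s^5
Ksp = 108 × (1.2×10⁻⁶)^5 = 2.7×10⁻²⁸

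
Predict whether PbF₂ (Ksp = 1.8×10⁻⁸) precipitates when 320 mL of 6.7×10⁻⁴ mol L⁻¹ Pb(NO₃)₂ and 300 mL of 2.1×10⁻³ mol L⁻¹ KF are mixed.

Total volume after mixing = 320 + 300 = 620 mL.
[Pb²⁺] = (6.7×10⁻⁴)(320)/620 = 3.5×10⁻⁴ mol L⁻¹
[F⁻] = (2.1×10⁻³)(300)/620 = 1.0×10⁻³ mol L⁻¹
Q = [Pb²⁺][F⁻]^2 = 3.6×10⁻¹⁰
Since Q (3.6×10⁻¹⁰) is less than Ksp (1.8×10⁻⁸), no PbF₂ precipitates.

No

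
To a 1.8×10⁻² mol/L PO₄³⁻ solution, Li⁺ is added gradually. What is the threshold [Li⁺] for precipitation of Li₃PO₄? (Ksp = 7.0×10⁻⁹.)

7.3×10⁻³ M

Each salt precipitates once Q = Ksp for that salt.
Li₃PO₄(s) ⇌ 3 Li⁺(aq) + PO₄³⁻(aq)
Ksp = [Li⁺]^3[PO₄³⁻] = [Li⁺]^3(1.8×10⁻²)
[Li⁺]^3 = 7.0×10⁻⁹ / (1.8×10⁻²) = 3.9×10⁻⁷
[Li⁺] = 7.3×10⁻³ mol/L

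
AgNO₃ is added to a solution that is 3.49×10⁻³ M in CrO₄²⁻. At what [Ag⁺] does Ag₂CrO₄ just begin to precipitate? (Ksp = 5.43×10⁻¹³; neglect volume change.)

The threshold for precipitation is Q = Ksp.
Ag₂CrO₄(s) ⇌ 2 Ag⁺(aq) + CrO₄²⁻(aq)
Ksp = [Ag⁺]^2[CrO₄²⁻] = [Ag⁺]^2(3.49×10⁻³)
[Ag⁺]^2 = 5.43×10⁻¹³ / (3.49×10⁻³) = 1.56×10⁻¹⁰
[Ag⁺] = 1.25×10⁻⁵ M

1.25×10⁻⁵ M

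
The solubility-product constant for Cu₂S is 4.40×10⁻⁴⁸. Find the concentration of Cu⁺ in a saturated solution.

Cu₂S(s) ⇌ 2 Cu⁺(aq) + S²⁻(aq)
If s mol/L of Cu₂S dissolves, [Cu⁺] = 2s and [S²⁻] = s.
Ksp = [Cu⁺]^2[S²⁻] = (2s)^2 · s = 4s^3 = 4.40×10⁻⁴⁸
s = 1.03×10⁻¹⁶ M
[Cu⁺] = 2s = 2.06×10⁻¹⁶ M

2.06×10⁻¹⁶ M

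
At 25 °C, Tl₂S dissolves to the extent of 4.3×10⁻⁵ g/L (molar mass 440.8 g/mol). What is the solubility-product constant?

Convert to molarity: s = 4.3×10⁻⁵ / 440.8 = 9.755×10⁻⁸ mol/L
Tl₂S(s) ⇌ 2 Tl⁺(aq) + S²⁻(aq)
If s mol/L of Tl₂S dissolves, [Tl⁺] = 2s and [S²⁻] = s.
Ksp = [Tl⁺]^2[S²⁻] = (2s)^2 · s = 4s^3
Ksp = 4 × (9.755×10⁻⁸)^3 = 3.7×10⁻²¹

Ksp = 3.7×10⁻²¹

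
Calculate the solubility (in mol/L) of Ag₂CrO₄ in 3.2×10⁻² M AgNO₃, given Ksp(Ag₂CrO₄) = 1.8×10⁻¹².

Ag₂CrO₄(s) ⇌ 2 Ag⁺(aq) + CrO₄²⁻(aq)
Let s be the solubility of Ag₂CrO₄ here. The common ion gives [Ag⁺] ≈ 3.2×10⁻² M, and [CrO₄²⁻] = s.
Ksp = [Ag⁺]^2[CrO₄²⁻] = (3.2×10⁻²)^2s
s = 1.8×10⁻¹² / (3.2×10⁻²)^2 = 1.8×10⁻⁹
s = 1.8×10⁻⁹ M

1.8×10⁻⁹ M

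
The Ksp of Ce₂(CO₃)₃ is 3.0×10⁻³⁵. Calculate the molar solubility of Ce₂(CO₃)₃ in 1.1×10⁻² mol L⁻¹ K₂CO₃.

Ce₂(CO₃)₃(s) ⇌ 2 Ce³⁺(aq) + 3 CO₃²⁻(aq)
CO₃²⁻ is already present at 1.1×10⁻² mol L⁻¹. If s mol/L of Ce₂(CO₃)₃ dissolves, [Ce³⁺] = 2s while [CO₃²⁻] ≈ 1.1×10⁻² mol L⁻¹.
Ksp = [Ce³⁺]^2[CO₃²⁻]^3 = (2s)^2(1.1×10⁻²)^3
(2s)^2 = 3.0×10⁻³⁵ / (1.1×10⁻²)^3 = 2.3×10⁻²⁹
s = 2.4×10⁻¹⁵ mol L⁻¹

2.4×10⁻¹⁵ M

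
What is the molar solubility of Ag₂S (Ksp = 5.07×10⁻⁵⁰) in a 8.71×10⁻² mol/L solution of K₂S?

Ag₂S(s) ⇌ 2 Ag⁺(aq) + S²⁻(aq)
S²⁻ is already present at 8.71×10⁻² mol/L. If s mol/L of Ag₂S dissolves, [Ag⁺] = 2s while [S²⁻] ≈ 8.71×10⁻² mol/L.
Ksp = [Ag⁺]^2[S²⁻] = (2s)^2(8.71×10⁻²)
(2s)^2 = 5.07×10⁻⁵⁰ / (8.71×10⁻²) = 5.82×10⁻⁴⁹
s = 3.81×10⁻²⁵ mol/L

3.81×10⁻²⁵ M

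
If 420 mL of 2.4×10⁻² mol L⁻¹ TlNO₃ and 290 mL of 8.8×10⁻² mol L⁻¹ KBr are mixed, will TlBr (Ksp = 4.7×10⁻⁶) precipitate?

Yes

Total volume after mixing = 420 + 290 = 710 mL.
[Tl⁺] = (2.4×10⁻²)(420)/710 = 1.4×10⁻² mol L⁻¹
[Br⁻] = (8.8×10⁻²)(290)/710 = 3.6×10⁻² mol L⁻¹
Q = [Tl⁺][Br⁻] = 5.1×10⁻⁴
Q = 5.1×10⁻⁴ > Ksp = 4.7×10⁻⁶, so the solution is supersaturated and TlBr precipitates.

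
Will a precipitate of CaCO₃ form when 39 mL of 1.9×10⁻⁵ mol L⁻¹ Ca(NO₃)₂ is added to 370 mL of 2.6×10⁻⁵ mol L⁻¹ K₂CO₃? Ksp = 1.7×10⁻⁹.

The combined volume is 409 mL.
[Ca²⁺] = (1.9×10⁻⁵)(39)/409 = 1.8×10⁻⁶ mol L⁻¹
[CO₃²⁻] = (2.6×10⁻⁵)(370)/409 = 2.4×10⁻⁵ mol L⁻¹
Q = [Ca²⁺][CO₃²⁻] = 4.3×10⁻¹¹
Q = 4.3×10⁻¹¹ < Ksp = 1.7×10⁻⁹, so the solution is unsaturated and no precipitate forms.

No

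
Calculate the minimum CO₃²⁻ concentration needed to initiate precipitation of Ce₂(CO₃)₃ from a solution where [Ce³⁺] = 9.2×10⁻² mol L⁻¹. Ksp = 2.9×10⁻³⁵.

Precipitation begins when Q = Ksp.
Ce₂(CO₃)₃(s) ⇌ 2 Ce³⁺(aq) + 3 CO₃²⁻(aq)
Ksp = [Ce³⁺]^2[CO₃²⁻]^3 = [CO₃²⁻]^3(9.2×10⁻²)^2
[CO₃²⁻]^3 = 2.9×10⁻³⁵ / (9.2×10⁻²)^2 = 3.4×10⁻³³
[CO₃²⁻] = 1.5×10⁻¹¹ mol L⁻¹

1.5×10⁻¹¹ M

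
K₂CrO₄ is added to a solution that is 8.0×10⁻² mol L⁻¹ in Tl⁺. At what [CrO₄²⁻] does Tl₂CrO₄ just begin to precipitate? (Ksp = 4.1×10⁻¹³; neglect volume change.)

Precipitation begins when Q = Ksp.
Tl₂CrO₄(s) ⇌ 2 Tl⁺(aq) + CrO₄²⁻(aq)
Ksp = [Tl⁺]^2[CrO₄²⁻] = [CrO₄²⁻](8.0×10⁻²)^2
[CrO₄²⁻] = 4.1×10⁻¹³ / (8.0×10⁻²)^2 = 6.4×10⁻¹¹
[CrO₄²⁻] = 6.4×10⁻¹¹ mol L⁻¹

6.4×10⁻¹¹ M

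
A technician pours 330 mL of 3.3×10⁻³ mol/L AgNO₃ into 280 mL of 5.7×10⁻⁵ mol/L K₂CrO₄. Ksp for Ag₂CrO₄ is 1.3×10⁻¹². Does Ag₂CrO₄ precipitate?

The combined volume is 610 mL.
[Ag⁺] = (3.3×10⁻³)(330)/610 = 1.8×10⁻³ mol/L
[CrO₄²⁻] = (5.7×10⁻⁵)(280)/610 = 2.6×10⁻⁵ mol/L
Q = [Ag⁺]^2[CrO₄²⁻] = 8.3×10⁻¹¹
Because Q > Ksp (8.3×10⁻¹¹ vs 1.3×10⁻¹²), a precipitate of Ag₂CrO₄ forms.

Yes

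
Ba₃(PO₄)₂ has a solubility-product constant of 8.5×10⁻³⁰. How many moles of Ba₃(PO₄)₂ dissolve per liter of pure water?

Ba₃(PO₄)₂(s) ⇌ 3 Ba²⁺(aq) + 2 PO₄³⁻(aq)
Call the molar solubility s, so that [Ba²⁺] = 3s and [PO₄³⁻] = 2s.
Ksp = [Ba²⁺]^3[PO₄³⁻]^2 = (3s)^3 · (2s)^2 = 108s^5
108s^5 = 8.5×10⁻³⁰  ⇒  s^5 = 7.9×10⁻³²
s = 6.0×10⁻⁷ mol/L

6.0×10⁻⁷ M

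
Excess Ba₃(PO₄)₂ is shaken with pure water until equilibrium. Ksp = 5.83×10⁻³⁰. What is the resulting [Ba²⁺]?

Ba₃(PO₄)₂(s) ⇌ 3 Ba²⁺(aq) + 2 PO₄³⁻(aq)
With molar solubility s: [Ba²⁺] = 3s, [PO₄³⁻] = 2s.
Ksp = [Ba²⁺]^3[PO₄³⁻]^2 = (3s)^3 · (2s)^2 = 108s^5 = 5.83×10⁻³⁰
s = 5.58×10⁻⁷ M
[Ba²⁺] = 3s = 1.67×10⁻⁶ M

1.67×10⁻⁶ M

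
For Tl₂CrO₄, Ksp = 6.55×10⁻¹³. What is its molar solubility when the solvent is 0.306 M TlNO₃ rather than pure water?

Tl₂CrO₄(s) ⇌ 2 Tl⁺(aq) + CrO₄²⁻(aq)
With Tl⁺ already at 0.306 M and s small, take [Tl⁺] ≈ 0.306 M and [CrO₄²⁻] = s.
Ksp = [Tl⁺]^2[CrO₄²⁻] = (0.306)^2s
s = 6.55×10⁻¹³ / (0.306)^2 = 7.00×10⁻¹²
s = 7.00×10⁻¹² M

7.00×10⁻¹² M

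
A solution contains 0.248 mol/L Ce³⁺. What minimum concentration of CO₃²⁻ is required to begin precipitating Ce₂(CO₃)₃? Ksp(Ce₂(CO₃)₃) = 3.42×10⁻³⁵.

8.22×10⁻¹² M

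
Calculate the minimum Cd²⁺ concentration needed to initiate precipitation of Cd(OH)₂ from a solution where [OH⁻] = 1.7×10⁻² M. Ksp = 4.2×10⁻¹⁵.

1.5×10⁻¹¹ M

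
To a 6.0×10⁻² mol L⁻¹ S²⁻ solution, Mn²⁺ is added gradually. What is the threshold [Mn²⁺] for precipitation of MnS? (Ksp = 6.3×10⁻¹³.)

The threshold for precipitation is Q = Ksp.
MnS(s) ⇌ Mn²⁺(aq) + S²⁻(aq)
Ksp = [Mn²⁺][S²⁻] = [Mn²⁺](6.0×10⁻²)
[Mn²⁺] = 6.3×10⁻¹³ / (6.0×10⁻²) = 1.1×10⁻¹¹
[Mn²⁺] = 1.1×10⁻¹¹ mol L⁻¹

1.1×10⁻¹¹ M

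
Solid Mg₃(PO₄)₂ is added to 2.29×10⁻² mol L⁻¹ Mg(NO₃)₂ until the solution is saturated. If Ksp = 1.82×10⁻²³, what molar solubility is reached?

6.16×10⁻¹⁰ M

Mg₃(PO₄)₂(s) ⇌ 3 Mg²⁺(aq) + 2 PO₄³⁻(aq)
Let s be the solubility of Mg₃(PO₄)₂ here. The common ion gives [Mg²⁺] ≈ 2.29×10⁻² mol L⁻¹, and [PO₄³⁻] = 2s.
Ksp = [Mg²⁺]^3[PO₄³⁻]^2 = (2.29×10⁻²)^3(2s)^2
(2s)^2 = 1.82×10⁻²³ / (2.29×10⁻²)^3 = 1.52×10⁻¹⁸
s = 6.16×10⁻¹⁰ mol L⁻¹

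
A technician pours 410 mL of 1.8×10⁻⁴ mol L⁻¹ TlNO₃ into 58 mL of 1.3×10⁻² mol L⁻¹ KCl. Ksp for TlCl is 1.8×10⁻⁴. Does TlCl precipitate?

The combined volume is 468 mL.
[Tl⁺] = (1.8×10⁻⁴)(410)/468 = 1.6×10⁻⁴ mol L⁻¹
[Cl⁻] = (1.3×10⁻²)(58)/468 = 1.6×10⁻³ mol L⁻¹
Q = [Tl⁺][Cl⁻] = 2.5×10⁻⁷
Q = 2.5×10⁻⁷ < Ksp = 1.8×10⁻⁴, so the solution is unsaturated and no precipitate forms.

No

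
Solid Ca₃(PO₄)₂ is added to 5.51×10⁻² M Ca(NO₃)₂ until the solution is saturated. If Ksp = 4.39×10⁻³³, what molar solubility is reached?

2.56×10⁻¹⁵ M

Ca₃(PO₄)₂(s) ⇌ 3 Ca²⁺(aq) + 2 PO₄³⁻(aq)
The solution already contains Ca²⁺ at 5.51×10⁻² M. Let s be the molar solubility of Ca₃(PO₄)₂.
[Ca²⁺] ≈ 5.51×10⁻² M (common ion dominates); [PO₄³⁻] = 2s.
Ksp = [Ca²⁺]^3[PO₄³⁻]^2 = (5.51×10⁻²)^3(2s)^2
(2s)^2 = 4.39×10⁻³³ / (5.51×10⁻²)^3 = 2.62×10⁻²⁹
s = 2.56×10⁻¹⁵ M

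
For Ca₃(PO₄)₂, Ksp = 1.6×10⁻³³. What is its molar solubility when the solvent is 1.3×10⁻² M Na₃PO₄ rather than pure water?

7.1×10⁻¹¹ M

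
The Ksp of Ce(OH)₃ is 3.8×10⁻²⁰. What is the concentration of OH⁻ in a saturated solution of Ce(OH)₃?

Ce(OH)₃(s) ⇌ Ce³⁺(aq) + 3 OH⁻(aq)
Let s be the molar solubility. Then [Ce³⁺] = s and [OH⁻] = 3s.
Ksp = [Ce³⁺][OH⁻]^3 = s · (3s)^3 = 27s^4 = 3.8×10⁻²⁰
s = 6.1×10⁻⁶ mol/L
[OH⁻] = 3s = 1.8×10⁻⁵ mol/L

1.8×10⁻⁵ M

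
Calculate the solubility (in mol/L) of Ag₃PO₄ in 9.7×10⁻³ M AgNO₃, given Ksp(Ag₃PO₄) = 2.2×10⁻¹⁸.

Ag₃PO₄(s) ⇌ 3 Ag⁺(aq) + PO₄³⁻(aq)
With Ag⁺ already at 9.7×10⁻³ M and s small, take [Ag⁺] ≈ 9.7×10⁻³ M and [PO₄³⁻] = s.
Ksp = [Ag⁺]^3[PO₄³⁻] = (9.7×10⁻³)^3s
s = 2.2×10⁻¹⁸ / (9.7×10⁻³)^3 = 2.4×10⁻¹²
s = 2.4×10⁻¹² M

2.4×10⁻¹² M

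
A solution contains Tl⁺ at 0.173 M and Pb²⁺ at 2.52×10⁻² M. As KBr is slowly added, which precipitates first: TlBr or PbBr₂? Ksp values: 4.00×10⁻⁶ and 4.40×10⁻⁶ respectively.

TlBr

The threshold for precipitation is Q = Ksp.
For TlBr: [Br⁻] = (Ksp/[Tl⁺]) = 2.31×10⁻⁵ M
For PbBr₂: [Br⁻] = (Ksp/[Pb²⁺])^(1/2) = 1.32×10⁻² M
The smaller threshold [Br⁻] is reached first, so TlBr precipitates first.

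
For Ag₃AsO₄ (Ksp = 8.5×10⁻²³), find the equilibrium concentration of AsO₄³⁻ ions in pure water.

Ag₃AsO₄(s) ⇌ 3 Ag⁺(aq) + AsO₄³⁻(aq)
Let s be the molar solubility. Then [Ag⁺] = 3s and [AsO₄³⁻] = s.
Ksp = [Ag⁺]^3[AsO₄³⁻] = (3s)^3 · s = 27s^4 = 8.5×10⁻²³
s = 1.3×10⁻⁶ mol L⁻¹
[AsO₄³⁻] = s = 1.3×10⁻⁶ mol L⁻¹

1.3×10⁻⁶ M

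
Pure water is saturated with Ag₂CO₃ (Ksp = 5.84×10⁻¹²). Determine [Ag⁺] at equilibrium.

Ag₂CO₃(s) ⇌ 2 Ag⁺(aq) + CO₃²⁻(aq)
For each mole of Ag₂CO₃ that dissolves per liter, [Ag⁺] = 2s and [CO₃²⁻] = s; let s denote this solubility.
Ksp = [Ag⁺]^2[CO₃²⁻] = (2s)^2 · s = 4s^3 = 5.84×10⁻¹²
s = 1.13×10⁻⁴ mol/L
[Ag⁺] = 2s = 2.27×10⁻⁴ mol/L

2.27×10⁻⁴ M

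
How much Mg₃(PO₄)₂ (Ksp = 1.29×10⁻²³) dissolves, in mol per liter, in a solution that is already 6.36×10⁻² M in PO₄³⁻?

Mg₃(PO₄)₂(s) ⇌ 3 Mg²⁺(aq) + 2 PO₄³⁻(aq)
With PO₄³⁻ already at 6.36×10⁻² M and s small, take [PO₄³⁻] ≈ 6.36×10⁻² M and [Mg²⁺] = 3s.
Ksp = [Mg²⁺]^3[PO₄³⁻]^2 = (3s)^3(6.36×10⁻²)^2
(3s)^3 = 1.29×10⁻²³ / (6.36×10⁻²)^2 = 3.19×10⁻²¹
s = 4.91×10⁻⁸ M

4.91×10⁻⁸ M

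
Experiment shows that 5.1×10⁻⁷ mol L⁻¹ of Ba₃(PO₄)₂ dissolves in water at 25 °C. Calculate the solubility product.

Ba₃(PO₄)₂(s) ⇌ 3 Ba²⁺(aq) + 2 PO₄³⁻(aq)
Let s be the molar solubility. Then [Ba²⁺] = 3s and [PO₄³⁻] = 2s.
Ksp = [Ba²⁺]^3[PO₄³⁻]^2 = (3s)^3 · (2s)^2 = 108s^5
Ksp = 108 × (5.1×10⁻⁷)^5 = 3.7×10⁻³⁰

Ksp = 3.7×10⁻³⁰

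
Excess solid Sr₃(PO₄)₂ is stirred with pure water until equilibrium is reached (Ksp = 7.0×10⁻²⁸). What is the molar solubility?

Sr₃(PO₄)₂(s) ⇌ 3 Sr²⁺(aq) + 2 PO₄³⁻(aq)
Let s be the molar solubility. Then [Sr²⁺] = 3s and [PO₄³⁻] = 2s.
Ksp = [Sr²⁺]^3[PO₄³⁻]^2 = (3s)^3 · (2s)^2 = 108s^5
108s^5 = 7.0×10⁻²⁸  ⇒  s^5 = 6.5×10⁻³⁰
s = (6.5×10⁻³⁰)^(1/5) = 1.5×10⁻⁶ mol/L

1.5×10⁻⁶ M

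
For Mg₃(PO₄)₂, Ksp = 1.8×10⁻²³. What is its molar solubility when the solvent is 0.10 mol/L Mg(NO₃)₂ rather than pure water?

6.7×10⁻¹¹ M

Mg₃(PO₄)₂(s) ⇌ 3 Mg²⁺(aq) + 2 PO₄³⁻(aq)
Let s be the solubility of Mg₃(PO₄)₂ here. The common ion gives [Mg²⁺] ≈ 0.10 mol/L, and [PO₄³⁻] = 2s.
Ksp = [Mg²⁺]^3[PO₄³⁻]^2 = (0.10)^3(2s)^2
(2s)^2 = 1.8×10⁻²³ / (0.10)^3 = 1.8×10⁻²⁰
s = 6.7×10⁻¹¹ mol/L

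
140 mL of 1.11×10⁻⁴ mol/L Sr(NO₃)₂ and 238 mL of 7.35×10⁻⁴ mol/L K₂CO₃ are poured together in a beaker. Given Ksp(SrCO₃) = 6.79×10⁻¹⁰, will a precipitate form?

Yes

Total volume after mixing = 140 + 238 = 378 mL.
[Sr²⁺] = (1.11×10⁻⁴)(140)/378 = 4.11×10⁻⁵ mol/L
[CO₃²⁻] = (7.35×10⁻⁴)(238)/378 = 4.63×10⁻⁴ mol/L
Q = [Sr²⁺][CO₃²⁻] = 1.90×10⁻⁸
Since Q (1.90×10⁻⁸) exceeds Ksp (6.79×10⁻¹⁰), SrCO₃ will precipitate.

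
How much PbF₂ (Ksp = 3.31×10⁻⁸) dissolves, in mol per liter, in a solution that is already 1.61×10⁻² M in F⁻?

PbF₂(s) ⇌ Pb²⁺(aq) + 2 F⁻(aq)
F⁻ is already present at 1.61×10⁻² M. If s mol/L of PbF₂ dissolves, [Pb²⁺] = s while [F⁻] ≈ 1.61×10⁻² M.
Ksp = [Pb²⁺][F⁻]^2 = s(1.61×10⁻²)^2
s = 3.31×10⁻⁸ / (1.61×10⁻²)^2 = 1.28×10⁻⁴
s = 1.28×10⁻⁴ M

1.28×10⁻⁴ M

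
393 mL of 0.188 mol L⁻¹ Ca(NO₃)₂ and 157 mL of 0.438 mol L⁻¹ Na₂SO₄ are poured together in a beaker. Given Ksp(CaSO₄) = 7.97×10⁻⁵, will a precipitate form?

The combined volume is 550 mL.
[Ca²⁺] = (0.188)(393)/550 = 0.134 mol L⁻¹
[SO₄²⁻] = (0.438)(157)/550 = 0.125 mol L⁻¹
Q = [Ca²⁺][SO₄²⁻] = 1.68×10⁻²
Since Q (1.68×10⁻²) exceeds Ksp (7.97×10⁻⁵), CaSO₄ will precipitate.

Yes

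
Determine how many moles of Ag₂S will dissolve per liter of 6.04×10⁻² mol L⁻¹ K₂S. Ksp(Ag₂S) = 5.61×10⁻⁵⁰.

4.82×10⁻²⁵ M

Ag₂S(s) ⇌ 2 Ag⁺(aq) + S²⁻(aq)
S²⁻ is already present at 6.04×10⁻² mol L⁻¹. If s mol/L of Ag₂S dissolves, [Ag⁺] = 2s while [S²⁻] ≈ 6.04×10⁻² mol L⁻¹.
Ksp = [Ag⁺]^2[S²⁻] = (2s)^2(6.04×10⁻²)
(2s)^2 = 5.61×10⁻⁵⁰ / (6.04×10⁻²) = 9.29×10⁻⁴⁹
s = 4.82×10⁻²⁵ mol L⁻¹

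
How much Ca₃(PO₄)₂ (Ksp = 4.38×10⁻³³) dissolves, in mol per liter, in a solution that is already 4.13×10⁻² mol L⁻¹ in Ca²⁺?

3.94×10⁻¹⁵ M

Ca₃(PO₄)₂(s) ⇌ 3 Ca²⁺(aq) + 2 PO₄³⁻(aq)
With Ca²⁺ already at 4.13×10⁻² mol L⁻¹ and s small, take [Ca²⁺] ≈ 4.13×10⁻² mol L⁻¹ and [PO₄³⁻] = 2s.
Ksp = [Ca²⁺]^3[PO₄³⁻]^2 = (4.13×10⁻²)^3(2s)^2
(2s)^2 = 4.38×10⁻³³ / (4.13×10⁻²)^3 = 6.22×10⁻²⁹
s = 3.94×10⁻¹⁵ mol L⁻¹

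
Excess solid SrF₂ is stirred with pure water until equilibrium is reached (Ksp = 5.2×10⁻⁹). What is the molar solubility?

1.1×10⁻³ M

SrF₂(s) ⇌ Sr²⁺(aq) + 2 F⁻(aq)
Let s be the molar solubility. Then [Sr²⁺] = s and [F⁻] = 2s.
Ksp = [Sr²⁺][F⁻]^2 = s · (2s)^2 = 4s^3
4s^3 = 5.2×10⁻⁹  ⇒  s^3 = 1.3×10⁻⁹
Taking the 3rd root, s = 1.1×10⁻³ M.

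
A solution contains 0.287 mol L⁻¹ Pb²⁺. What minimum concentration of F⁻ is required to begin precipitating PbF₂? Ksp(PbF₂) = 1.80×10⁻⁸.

Precipitation begins when Q = Ksp.
PbF₂(s) ⇌ Pb²⁺(aq) + 2 F⁻(aq)
Ksp = [Pb²⁺][F⁻]^2 = [F⁻]^2(0.287)
[F⁻]^2 = 1.80×10⁻⁸ / (0.287) = 6.27×10⁻⁸
[F⁻] = 2.50×10⁻⁴ mol L⁻¹

2.50×10⁻⁴ M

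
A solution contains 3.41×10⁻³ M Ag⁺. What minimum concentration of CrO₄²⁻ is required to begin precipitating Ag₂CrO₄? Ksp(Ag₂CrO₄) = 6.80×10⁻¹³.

Precipitation of each salt begins when its ion product equals Ksp.
Ag₂CrO₄(s) ⇌ 2 Ag⁺(aq) + CrO₄²⁻(aq)
Ksp = [Ag⁺]^2[CrO₄²⁻] = [CrO₄²⁻](3.41×10⁻³)^2
[CrO₄²⁻] = 6.80×10⁻¹³ / (3.41×10⁻³)^2 = 5.85×10⁻⁸
[CrO₄²⁻] = 5.85×10⁻⁸ M

5.85×10⁻⁸ M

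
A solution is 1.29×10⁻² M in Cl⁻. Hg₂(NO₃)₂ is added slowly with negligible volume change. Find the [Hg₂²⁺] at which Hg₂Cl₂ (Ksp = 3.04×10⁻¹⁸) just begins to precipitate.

1.83×10⁻¹⁴ M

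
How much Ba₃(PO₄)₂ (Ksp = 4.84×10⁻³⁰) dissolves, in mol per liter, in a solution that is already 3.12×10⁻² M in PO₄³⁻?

5.69×10⁻¹⁰ M

Ba₃(PO₄)₂(s) ⇌ 3 Ba²⁺(aq) + 2 PO₄³⁻(aq)
Let s be the solubility of Ba₃(PO₄)₂ here. The common ion gives [PO₄³⁻] ≈ 3.12×10⁻² M, and [Ba²⁺] = 3s.
Ksp = [Ba²⁺]^3[PO₄³⁻]^2 = (3s)^3(3.12×10⁻²)^2
(3s)^3 = 4.84×10⁻³⁰ / (3.12×10⁻²)^2 = 4.97×10⁻²⁷
s = 5.69×10⁻¹⁰ M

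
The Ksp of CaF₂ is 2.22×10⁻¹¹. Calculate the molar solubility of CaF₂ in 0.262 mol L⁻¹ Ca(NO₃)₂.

4.60×10⁻⁶ M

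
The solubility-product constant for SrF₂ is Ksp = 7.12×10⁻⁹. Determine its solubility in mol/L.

1.21×10⁻³ M

SrF₂(s) ⇌ Sr²⁺(aq) + 2 F⁻(aq)
For each mole of SrF₂ that dissolves per liter, [Sr²⁺] = s and [F⁻] = 2s; let s denote this solubility.
Ksp = [Sr²⁺][F⁻]^2 = s · (2s)^2 = 4s^3
4s^3 = 7.12×10⁻⁹  ⇒  s^3 = 1.78×10⁻⁹
s = (1.78×10⁻⁹)^(1/3) = 1.21×10⁻³ mol L⁻¹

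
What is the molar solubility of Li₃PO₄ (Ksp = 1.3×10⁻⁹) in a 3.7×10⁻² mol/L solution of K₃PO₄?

1.1×10⁻³ M

Li₃PO₄(s) ⇌ 3 Li⁺(aq) + PO₄³⁻(aq)
The solution already contains PO₄³⁻ at 3.7×10⁻² mol/L. Let s be the molar solubility of Li₃PO₄.
[PO₄³⁻] ≈ 3.7×10⁻² mol/L (common ion dominates); [Li⁺] = 3s.
Ksp = [Li⁺]^3[PO₄³⁻] = (3s)^3(3.7×10⁻²)
(3s)^3 = 1.3×10⁻⁹ / (3.7×10⁻²) = 3.5×10⁻⁸
s = 1.1×10⁻³ mol/L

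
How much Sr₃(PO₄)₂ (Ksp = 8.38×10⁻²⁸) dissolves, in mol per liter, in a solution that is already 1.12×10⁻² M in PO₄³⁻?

6.28×10⁻⁹ M

Sr₃(PO₄)₂(s) ⇌ 3 Sr²⁺(aq) + 2 PO₄³⁻(aq)
Let s be the solubility of Sr₃(PO₄)₂ here. The common ion gives [PO₄³⁻] ≈ 1.12×10⁻² M, and [Sr²⁺] = 3s.
Ksp = [Sr²⁺]^3[PO₄³⁻]^2 = (3s)^3(1.12×10⁻²)^2
(3s)^3 = 8.38×10⁻²⁸ / (1.12×10⁻²)^2 = 6.68×10⁻²⁴
s = 6.28×10⁻⁹ M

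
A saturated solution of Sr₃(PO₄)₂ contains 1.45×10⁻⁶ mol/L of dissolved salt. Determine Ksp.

Ksp = 6.92×10⁻²⁸

Sr₃(PO₄)₂(s) ⇌ 3 Sr²⁺(aq) + 2 PO₄³⁻(aq)
For each mole of Sr₃(PO₄)₂ that dissolves per liter, [Sr²⁺] = 3s and [PO₄³⁻] = 2s; let s denote this solubility.
Ksp = [Sr²⁺]^3[PO₄³⁻]^2 = (3s)^3 · (2s)^2 = 108s^5
Ksp = 108 × (1.45×10⁻⁶)^5 = 6.92×10⁻²⁸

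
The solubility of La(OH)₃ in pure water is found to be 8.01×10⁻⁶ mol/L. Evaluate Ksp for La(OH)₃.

La(OH)₃(s) ⇌ La³⁺(aq) + 3 OH⁻(aq)
Let s be the molar solubility. Then [La³⁺] = s and [OH⁻] = 3s.
Ksp = [La³⁺][OH⁻]^3 = s · (3s)^3 = 27s^4
Ksp = 27 × (8.01×10⁻⁶)^4 = 1.11×10⁻¹⁹

Ksp = 1.11×10⁻¹⁹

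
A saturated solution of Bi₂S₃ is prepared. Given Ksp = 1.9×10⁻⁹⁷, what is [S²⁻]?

Bi₂S₃(s) ⇌ 2 Bi³⁺(aq) + 3 S²⁻(aq)
With molar solubility s: [Bi³⁺] = 2s, [S²⁻] = 3s.
Ksp = [Bi³⁺]^2[S²⁻]^3 = (2s)^2 · (3s)^3 = 108s^5 = 1.9×10⁻⁹⁷
s = 1.8×10⁻²⁰ mol/L
[S²⁻] = 3s = 5.3×10⁻²⁰ mol/L

5.3×10⁻²⁰ M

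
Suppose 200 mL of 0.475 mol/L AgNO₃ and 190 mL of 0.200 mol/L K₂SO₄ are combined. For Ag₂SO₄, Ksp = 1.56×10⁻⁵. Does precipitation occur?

Yes

The combined volume is 390 mL.
[Ag⁺] = (0.475)(200)/390 = 0.244 mol/L
[SO₄²⁻] = (0.200)(190)/390 = 9.74×10⁻² mol/L
Q = [Ag⁺]^2[SO₄²⁻] = 5.78×10⁻³
Because Q > Ksp (5.78×10⁻³ vs 1.56×10⁻⁵), a precipitate of Ag₂SO₄ forms.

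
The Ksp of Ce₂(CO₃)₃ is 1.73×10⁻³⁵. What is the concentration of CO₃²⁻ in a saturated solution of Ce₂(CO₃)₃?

Ce₂(CO₃)₃(s) ⇌ 2 Ce³⁺(aq) + 3 CO₃²⁻(aq)
If s mol/L of Ce₂(CO₃)₃ dissolves, [Ce³⁺] = 2s and [CO₃²⁻] = 3s.
Ksp = [Ce³⁺]^2[CO₃²⁻]^3 = (2s)^2 · (3s)^3 = 108s^5 = 1.73×10⁻³⁵
s = 4.37×10⁻⁸ mol/L
[CO₃²⁻] = 3s = 1.31×10⁻⁷ mol/L

1.31×10⁻⁷ M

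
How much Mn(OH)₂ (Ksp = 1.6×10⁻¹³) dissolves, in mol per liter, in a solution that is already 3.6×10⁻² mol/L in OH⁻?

Mn(OH)₂(s) ⇌ Mn²⁺(aq) + 2 OH⁻(aq)
The solution already contains OH⁻ at 3.6×10⁻² mol/L. Let s be the molar solubility of Mn(OH)₂.
[OH⁻] ≈ 3.6×10⁻² mol/L (common ion dominates); [Mn²⁺] = s.
Ksp = [Mn²⁺][OH⁻]^2 = s(3.6×10⁻²)^2
s = 1.6×10⁻¹³ / (3.6×10⁻²)^2 = 1.2×10⁻¹⁰
s = 1.2×10⁻¹⁰ mol/L

1.2×10⁻¹⁰ M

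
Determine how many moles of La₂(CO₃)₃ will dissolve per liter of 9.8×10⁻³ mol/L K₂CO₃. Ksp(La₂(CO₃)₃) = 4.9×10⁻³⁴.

1.1×10⁻¹⁴ M

La₂(CO₃)₃(s) ⇌ 2 La³⁺(aq) + 3 CO₃²⁻(aq)
CO₃²⁻ is already present at 9.8×10⁻³ mol/L. If s mol/L of La₂(CO₃)₃ dissolves, [La³⁺] = 2s while [CO₃²⁻] ≈ 9.8×10⁻³ mol/L.
Ksp = [La³⁺]^2[CO₃²⁻]^3 = (2s)^2(9.8×10⁻³)^3
(2s)^2 = 4.9×10⁻³⁴ / (9.8×10⁻³)^3 = 5.2×10⁻²⁸
s = 1.1×10⁻¹⁴ mol/L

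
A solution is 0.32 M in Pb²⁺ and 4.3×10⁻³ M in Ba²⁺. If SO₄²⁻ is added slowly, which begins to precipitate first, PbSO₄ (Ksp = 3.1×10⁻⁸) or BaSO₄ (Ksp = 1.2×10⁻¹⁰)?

A salt starts to precipitate once the ion product Q reaches its Ksp.
For PbSO₄: [SO₄²⁻] = (Ksp/[Pb²⁺]) = 9.7×10⁻⁸ M
For BaSO₄: [SO₄²⁻] = (Ksp/[Ba²⁺]) = 2.8×10⁻⁸ M
BaSO₄ requires the lower [SO₄²⁻], so it precipitates first.

BaSO₄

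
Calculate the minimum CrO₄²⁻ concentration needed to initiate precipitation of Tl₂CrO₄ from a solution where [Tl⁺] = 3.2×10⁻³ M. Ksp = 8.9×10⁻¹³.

Precipitation begins when Q = Ksp.
Tl₂CrO₄(s) ⇌ 2 Tl⁺(aq) + CrO₄²⁻(aq)
Ksp = [Tl⁺]^2[CrO₄²⁻] = [CrO₄²⁻](3.2×10⁻³)^2
[CrO₄²⁻] = 8.9×10⁻¹³ / (3.2×10⁻³)^2 = 8.7×10⁻⁸
[CrO₄²⁻] = 8.7×10⁻⁸ M

8.7×10⁻⁸ M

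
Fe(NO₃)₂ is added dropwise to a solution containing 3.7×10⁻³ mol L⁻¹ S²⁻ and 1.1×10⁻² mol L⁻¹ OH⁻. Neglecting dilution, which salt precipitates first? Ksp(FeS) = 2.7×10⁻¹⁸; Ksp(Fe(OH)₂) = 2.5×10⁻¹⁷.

Precipitation of each salt begins when its ion product equals Ksp.
For FeS: [Fe²⁺] = (Ksp/[S²⁻]) = 7.3×10⁻¹⁶ mol L⁻¹
For Fe(OH)₂: [Fe²⁺] = (Ksp/[OH⁻]^2) = 2.1×10⁻¹³ mol L⁻¹
FeS requires the lower [Fe²⁺], so it precipitates first.

FeS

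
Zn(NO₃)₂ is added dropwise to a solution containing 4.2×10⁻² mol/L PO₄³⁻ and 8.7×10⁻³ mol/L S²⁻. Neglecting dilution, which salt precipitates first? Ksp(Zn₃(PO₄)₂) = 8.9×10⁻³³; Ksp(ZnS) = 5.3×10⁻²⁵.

ZnS

Each salt precipitates once Q = Ksp for that salt.
For Zn₃(PO₄)₂: [Zn²⁺] = (Ksp/[PO₄³⁻]^2)^(1/3) = 1.7×10⁻¹⁰ mol/L
For ZnS: [Zn²⁺] = (Ksp/[S²⁻]) = 6.1×10⁻²³ mol/L
The smaller threshold [Zn²⁺] is reached first, so ZnS precipitates first.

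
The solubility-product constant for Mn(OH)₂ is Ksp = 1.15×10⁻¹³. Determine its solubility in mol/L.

3.06×10⁻⁵ M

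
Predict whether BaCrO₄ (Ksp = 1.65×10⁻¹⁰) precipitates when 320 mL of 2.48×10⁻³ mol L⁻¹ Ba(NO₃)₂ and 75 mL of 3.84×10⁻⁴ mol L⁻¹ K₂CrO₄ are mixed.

Total volume after mixing = 320 + 75 = 395 mL.
[Ba²⁺] = (2.48×10⁻³)(320)/395 = 2.01×10⁻³ mol L⁻¹
[CrO₄²⁻] = (3.84×10⁻⁴)(75)/395 = 7.29×10⁻⁵ mol L⁻¹
Q = [Ba²⁺][CrO₄²⁻] = 1.46×10⁻⁷
Because Q > Ksp (1.46×10⁻⁷ vs 1.65×10⁻¹⁰), a precipitate of BaCrO₄ forms.

Yes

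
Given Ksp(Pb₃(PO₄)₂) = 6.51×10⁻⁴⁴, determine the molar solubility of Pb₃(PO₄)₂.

Pb₃(PO₄)₂(s) ⇌ 3 Pb²⁺(aq) + 2 PO₄³⁻(aq)
For each mole of Pb₃(PO₄)₂ that dissolves per liter, [Pb²⁺] = 3s and [PO₄³⁻] = 2s; let s denote this solubility.
Ksp = [Pb²⁺]^3[PO₄³⁻]^2 = (3s)^3 · (2s)^2 = 108s^5
108s^5 = 6.51×10⁻⁴⁴  ⇒  s^5 = 6.03×10⁻⁴⁶
s = 9.04×10⁻¹⁰ mol L⁻¹

9.04×10⁻¹⁰ M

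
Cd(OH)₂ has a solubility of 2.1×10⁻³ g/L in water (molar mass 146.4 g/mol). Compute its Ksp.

Ksp = 1.2×10⁻¹⁴

Convert to molarity: s = 2.1×10⁻³ / 146.4 = 1.434×10⁻⁵ mol/L
Cd(OH)₂(s) ⇌ Cd²⁺(aq) + 2 OH⁻(aq)
Let s be the molar solubility. Then [Cd²⁺] = s and [OH⁻] = 2s.
Ksp = [Cd²⁺][OH⁻]^2 = s · (2s)^2 = 4s^3
Ksp = 4 × (1.434×10⁻⁵)^3 = 1.2×10⁻¹⁴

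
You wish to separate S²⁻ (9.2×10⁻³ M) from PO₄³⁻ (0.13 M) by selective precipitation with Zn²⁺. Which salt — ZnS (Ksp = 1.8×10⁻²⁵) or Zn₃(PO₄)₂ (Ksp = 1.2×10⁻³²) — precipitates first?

Precipitation begins when Q = Ksp.
For ZnS: [Zn²⁺] = (Ksp/[S²⁻]) = 2.0×10⁻²³ M
For Zn₃(PO₄)₂: [Zn²⁺] = (Ksp/[PO₄³⁻]^2)^(1/3) = 8.9×10⁻¹¹ M
Since ZnS needs less Zn²⁺ to reach saturation, it precipitates first.

ZnS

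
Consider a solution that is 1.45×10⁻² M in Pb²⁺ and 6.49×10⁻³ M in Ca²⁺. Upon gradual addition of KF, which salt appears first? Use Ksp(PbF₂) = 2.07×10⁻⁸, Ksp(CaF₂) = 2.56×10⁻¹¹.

Each salt precipitates once Q = Ksp for that salt.
For PbF₂: [F⁻] = (Ksp/[Pb²⁺])^(1/2) = 1.19×10⁻³ M
For CaF₂: [F⁻] = (Ksp/[Ca²⁺])^(1/2) = 6.28×10⁻⁵ M
Since CaF₂ needs less F⁻ to reach saturation, it precipitates first.

CaF₂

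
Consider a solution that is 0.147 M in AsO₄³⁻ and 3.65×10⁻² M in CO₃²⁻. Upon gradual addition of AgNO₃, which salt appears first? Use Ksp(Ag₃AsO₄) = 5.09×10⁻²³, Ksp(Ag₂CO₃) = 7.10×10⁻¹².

Ag₃AsO₄

Each salt precipitates once Q = Ksp for that salt.
For Ag₃AsO₄: [Ag⁺] = (Ksp/[AsO₄³⁻])^(1/3) = 7.02×10⁻⁸ M
For Ag₂CO₃: [Ag⁺] = (Ksp/[CO₃²⁻])^(1/2) = 1.39×10⁻⁵ M
Since Ag₃AsO₄ needs less Ag⁺ to reach saturation, it precipitates first.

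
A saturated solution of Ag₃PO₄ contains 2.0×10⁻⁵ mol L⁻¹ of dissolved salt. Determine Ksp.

Ag₃PO₄(s) ⇌ 3 Ag⁺(aq) + PO₄³⁻(aq)
Let s be the molar solubility. Then [Ag⁺] = 3s and [PO₄³⁻] = s.
Ksp = [Ag⁺]^3[PO₄³⁻] = (3s)^3 · s = 27s^4
Ksp = 27 × (2.0×10⁻⁵)^4 = 4.3×10⁻¹⁸

Ksp = 4.3×10⁻¹⁸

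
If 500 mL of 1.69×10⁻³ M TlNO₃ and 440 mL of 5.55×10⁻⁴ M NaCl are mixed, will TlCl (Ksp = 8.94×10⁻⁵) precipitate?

No

Total volume after mixing = 500 + 440 = 940 mL.
[Tl⁺] = (1.69×10⁻³)(500)/940 = 8.99×10⁻⁴ M
[Cl⁻] = (5.55×10⁻⁴)(440)/940 = 2.60×10⁻⁴ M
Q = [Tl⁺][Cl⁻] = 2.34×10⁻⁷
Q = 2.34×10⁻⁷ < Ksp = 8.94×10⁻⁵, so the solution is unsaturated and no precipitate forms.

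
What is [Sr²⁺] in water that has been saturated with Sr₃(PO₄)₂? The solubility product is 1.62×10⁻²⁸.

Sr₃(PO₄)₂(s) ⇌ 3 Sr²⁺(aq) + 2 PO₄³⁻(aq)
For each mole of Sr₃(PO₄)₂ that dissolves per liter, [Sr²⁺] = 3s and [PO₄³⁻] = 2s; let s denote this solubility.
Ksp = [Sr²⁺]^3[PO₄³⁻]^2 = (3s)^3 · (2s)^2 = 108s^5 = 1.62×10⁻²⁸
s = 1.08×10⁻⁶ M
[Sr²⁺] = 3s = 3.25×10⁻⁶ M

3.25×10⁻⁶ M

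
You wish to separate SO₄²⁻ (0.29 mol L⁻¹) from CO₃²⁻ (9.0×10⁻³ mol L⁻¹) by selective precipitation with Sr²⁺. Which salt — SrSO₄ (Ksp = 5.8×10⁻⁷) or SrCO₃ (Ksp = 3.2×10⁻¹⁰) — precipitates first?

SrCO₃

A salt starts to precipitate once the ion product Q reaches its Ksp.
For SrSO₄: [Sr²⁺] = (Ksp/[SO₄²⁻]) = 2.0×10⁻⁶ mol L⁻¹
For SrCO₃: [Sr²⁺] = (Ksp/[CO₃²⁻]) = 3.6×10⁻⁸ mol L⁻¹
Since SrCO₃ needs less Sr²⁺ to reach saturation, it precipitates first.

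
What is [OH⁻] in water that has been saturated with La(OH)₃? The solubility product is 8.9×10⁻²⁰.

La(OH)₃(s) ⇌ La³⁺(aq) + 3 OH⁻(aq)
Let s be the molar solubility. Then [La³⁺] = s and [OH⁻] = 3s.
Ksp = [La³⁺][OH⁻]^3 = s · (3s)^3 = 27s^4 = 8.9×10⁻²⁰
s = 7.6×10⁻⁶ mol L⁻¹
[OH⁻] = 3s = 2.3×10⁻⁵ mol L⁻¹

2.3×10⁻⁵ M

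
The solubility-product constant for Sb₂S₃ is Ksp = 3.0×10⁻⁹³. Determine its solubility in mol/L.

Sb₂S₃(s) ⇌ 2 Sb³⁺(aq) + 3 S²⁻(aq)
With molar solubility s: [Sb³⁺] = 2s, [S²⁻] = 3s.
Ksp = [Sb³⁺]^2[S²⁻]^3 = (2s)^2 · (3s)^3 = 108s^5
108s^5 = 3.0×10⁻⁹³  ⇒  s^5 = 2.8×10⁻⁹⁵
s = 1.2×10⁻¹⁹ mol/L

1.2×10⁻¹⁹ M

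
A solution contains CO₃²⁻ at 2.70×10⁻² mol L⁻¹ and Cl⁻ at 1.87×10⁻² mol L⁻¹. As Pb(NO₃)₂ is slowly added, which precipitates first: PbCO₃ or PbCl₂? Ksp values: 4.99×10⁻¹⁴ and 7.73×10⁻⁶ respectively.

A salt starts to precipitate once the ion product Q reaches its Ksp.
For PbCO₃: [Pb²⁺] = (Ksp/[CO₃²⁻]) = 1.85×10⁻¹² mol L⁻¹
For PbCl₂: [Pb²⁺] = (Ksp/[Cl⁻]^2) = 2.21×10⁻² mol L⁻¹
Since PbCO₃ needs less Pb²⁺ to reach saturation, it precipitates first.

PbCO₃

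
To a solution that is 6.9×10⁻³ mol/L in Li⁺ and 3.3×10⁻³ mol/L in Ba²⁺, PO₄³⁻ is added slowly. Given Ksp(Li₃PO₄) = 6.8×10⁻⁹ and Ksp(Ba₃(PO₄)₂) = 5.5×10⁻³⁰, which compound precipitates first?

Each salt precipitates once Q = Ksp for that salt.
For Li₃PO₄: [PO₄³⁻] = (Ksp/[Li⁺]^3) = 2.1×10⁻² mol/L
For Ba₃(PO₄)₂: [PO₄³⁻] = (Ksp/[Ba²⁺]^3)^(1/2) = 1.2×10⁻¹¹ mol/L
Ba₃(PO₄)₂ requires the lower [PO₄³⁻], so it precipitates first.

Ba₃(PO₄)₂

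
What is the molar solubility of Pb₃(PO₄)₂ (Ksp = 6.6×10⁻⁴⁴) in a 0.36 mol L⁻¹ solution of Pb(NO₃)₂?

Pb₃(PO₄)₂(s) ⇌ 3 Pb²⁺(aq) + 2 PO₄³⁻(aq)
The solution already contains Pb²⁺ at 0.36 mol L⁻¹. Let s be the molar solubility of Pb₃(PO₄)₂.
[Pb²⁺] ≈ 0.36 mol L⁻¹ (common ion dominates); [PO₄³⁻] = 2s.
Ksp = [Pb²⁺]^3[PO₄³⁻]^2 = (0.36)^3(2s)^2
(2s)^2 = 6.6×10⁻⁴⁴ / (0.36)^3 = 1.4×10⁻⁴²
s = 5.9×10⁻²² mol L⁻¹

5.9×10⁻²² M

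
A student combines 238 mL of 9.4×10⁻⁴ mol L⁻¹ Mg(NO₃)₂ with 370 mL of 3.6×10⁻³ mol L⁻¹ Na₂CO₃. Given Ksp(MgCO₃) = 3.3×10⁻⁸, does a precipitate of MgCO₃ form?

Yes

The combined volume is 608 mL.
[Mg²⁺] = (9.4×10⁻⁴)(238)/608 = 3.7×10⁻⁴ mol L⁻¹
[CO₃²⁻] = (3.6×10⁻³)(370)/608 = 2.2×10⁻³ mol L⁻¹
Q = [Mg²⁺][CO₃²⁻] = 8.1×10⁻⁷
Because Q > Ksp (8.1×10⁻⁷ vs 3.3×10⁻⁸), a precipitate of MgCO₃ forms.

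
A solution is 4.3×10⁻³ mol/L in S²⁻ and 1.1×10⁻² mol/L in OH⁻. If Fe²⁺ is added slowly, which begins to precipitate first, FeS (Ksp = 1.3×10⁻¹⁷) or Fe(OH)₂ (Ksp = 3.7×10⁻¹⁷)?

Each salt precipitates once Q = Ksp for that salt.
For FeS: [Fe²⁺] = (Ksp/[S²⁻]) = 3.0×10⁻¹⁵ mol/L
For Fe(OH)₂: [Fe²⁺] = (Ksp/[OH⁻]^2) = 3.1×10⁻¹³ mol/L
The smaller threshold [Fe²⁺] is reached first, so FeS precipitates first.

FeS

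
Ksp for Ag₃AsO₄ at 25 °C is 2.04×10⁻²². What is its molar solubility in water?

1.66×10⁻⁶ M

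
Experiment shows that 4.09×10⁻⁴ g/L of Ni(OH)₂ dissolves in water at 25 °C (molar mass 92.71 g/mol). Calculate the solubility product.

Ksp = 3.43×10⁻¹⁶

s = (4.09×10⁻⁴ g L⁻¹)/(92.71 g mol⁻¹) = 4.4116×10⁻⁶ M
Ni(OH)₂(s) ⇌ Ni²⁺(aq) + 2 OH⁻(aq)
With molar solubility s: [Ni²⁺] = s, [OH⁻] = 2s.
Ksp = [Ni²⁺][OH⁻]^2 = s · (2s)^2 = 4s^3
Ksp = 4 × (4.4116×10⁻⁶)^3 = 3.43×10⁻¹⁶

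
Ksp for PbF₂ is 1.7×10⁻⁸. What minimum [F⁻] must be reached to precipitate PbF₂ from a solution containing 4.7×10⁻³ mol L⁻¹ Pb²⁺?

Precipitation begins when Q = Ksp.
PbF₂(s) ⇌ Pb²⁺(aq) + 2 F⁻(aq)
Ksp = [Pb²⁺][F⁻]^2 = [F⁻]^2(4.7×10⁻³)
[F⁻]^2 = 1.7×10⁻⁸ / (4.7×10⁻³) = 3.6×10⁻⁶
[F⁻] = 1.9×10⁻³ mol L⁻¹

1.9×10⁻³ M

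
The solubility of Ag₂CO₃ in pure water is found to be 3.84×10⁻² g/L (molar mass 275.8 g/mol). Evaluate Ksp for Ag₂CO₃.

Molar solubility s = (3.84×10⁻² g/L) / (275.8 g/mol) = 1.3923×10⁻⁴ mol/L
Ag₂CO₃(s) ⇌ 2 Ag⁺(aq) + CO₃²⁻(aq)
With molar solubility s: [Ag⁺] = 2s, [CO₃²⁻] = s.
Ksp = [Ag⁺]^2[CO₃²⁻] = (2s)^2 · s = 4s^3
Ksp = 4 × (1.3923×10⁻⁴)^3 = 1.08×10⁻¹¹

Ksp = 1.08×10⁻¹¹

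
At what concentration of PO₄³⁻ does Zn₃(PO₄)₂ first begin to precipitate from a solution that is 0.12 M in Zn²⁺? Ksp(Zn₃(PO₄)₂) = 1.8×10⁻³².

The threshold for precipitation is Q = Ksp.
Zn₃(PO₄)₂(s) ⇌ 3 Zn²⁺(aq) + 2 PO₄³⁻(aq)
Ksp = [Zn²⁺]^3[PO₄³⁻]^2 = [PO₄³⁻]^2(0.12)^3
[PO₄³⁻]^2 = 1.8×10⁻³² / (0.12)^3 = 1.0×10⁻²⁹
[PO₄³⁻] = 3.2×10⁻¹⁵ M

3.2×10⁻¹⁵ M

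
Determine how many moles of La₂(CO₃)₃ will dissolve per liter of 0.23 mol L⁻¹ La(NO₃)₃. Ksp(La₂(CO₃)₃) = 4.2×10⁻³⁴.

6.6×10⁻¹² M

La₂(CO₃)₃(s) ⇌ 2 La³⁺(aq) + 3 CO₃²⁻(aq)
La³⁺ is already present at 0.23 mol L⁻¹. If s mol/L of La₂(CO₃)₃ dissolves, [CO₃²⁻] = 3s while [La³⁺] ≈ 0.23 mol L⁻¹.
Ksp = [La³⁺]^2[CO₃²⁻]^3 = (0.23)^2(3s)^3
(3s)^3 = 4.2×10⁻³⁴ / (0.23)^2 = 7.9×10⁻³³
s = 6.6×10⁻¹² mol L⁻¹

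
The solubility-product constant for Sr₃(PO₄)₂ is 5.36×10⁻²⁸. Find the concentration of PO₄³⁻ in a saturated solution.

2.76×10⁻⁶ M

Sr₃(PO₄)₂(s) ⇌ 3 Sr²⁺(aq) + 2 PO₄³⁻(aq)
Call the molar solubility s, so that [Sr²⁺] = 3s and [PO₄³⁻] = 2s.
Ksp = [Sr²⁺]^3[PO₄³⁻]^2 = (3s)^3 · (2s)^2 = 108s^5 = 5.36×10⁻²⁸
s = 1.38×10⁻⁶ M
[PO₄³⁻] = 2s = 2.76×10⁻⁶ M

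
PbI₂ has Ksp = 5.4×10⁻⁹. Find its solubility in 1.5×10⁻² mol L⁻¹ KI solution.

2.4×10⁻⁵ M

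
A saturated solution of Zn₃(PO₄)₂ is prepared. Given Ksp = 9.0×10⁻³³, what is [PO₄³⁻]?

Zn₃(PO₄)₂(s) ⇌ 3 Zn²⁺(aq) + 2 PO₄³⁻(aq)
For each mole of Zn₃(PO₄)₂ that dissolves per liter, [Zn²⁺] = 3s and [PO₄³⁻] = 2s; let s denote this solubility.
Ksp = [Zn²⁺]^3[PO₄³⁻]^2 = (3s)^3 · (2s)^2 = 108s^5 = 9.0×10⁻³³
s = 1.5×10⁻⁷ M
[PO₄³⁻] = 2s = 3.1×10⁻⁷ M

3.1×10⁻⁷ M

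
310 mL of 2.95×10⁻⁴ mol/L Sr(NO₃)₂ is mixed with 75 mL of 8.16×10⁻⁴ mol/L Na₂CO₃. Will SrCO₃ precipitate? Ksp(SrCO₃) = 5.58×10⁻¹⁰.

Yes

The combined volume is 385 mL.
[Sr²⁺] = (2.95×10⁻⁴)(310)/385 = 2.38×10⁻⁴ mol/L
[CO₃²⁻] = (8.16×10⁻⁴)(75)/385 = 1.59×10⁻⁴ mol/L
Q = [Sr²⁺][CO₃²⁻] = 3.78×10⁻⁸
Because Q > Ksp (3.78×10⁻⁸ vs 5.58×10⁻¹⁰), a precipitate of SrCO₃ forms.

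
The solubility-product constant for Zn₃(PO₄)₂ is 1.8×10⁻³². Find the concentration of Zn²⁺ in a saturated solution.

5.3×10⁻⁷ M

Zn₃(PO₄)₂(s) ⇌ 3 Zn²⁺(aq) + 2 PO₄³⁻(aq)
If s mol/L of Zn₃(PO₄)₂ dissolves, [Zn²⁺] = 3s and [PO₄³⁻] = 2s.
Ksp = [Zn²⁺]^3[PO₄³⁻]^2 = (3s)^3 · (2s)^2 = 108s^5 = 1.8×10⁻³²
s = 1.8×10⁻⁷ mol/L
[Zn²⁺] = 3s = 5.3×10⁻⁷ mol/L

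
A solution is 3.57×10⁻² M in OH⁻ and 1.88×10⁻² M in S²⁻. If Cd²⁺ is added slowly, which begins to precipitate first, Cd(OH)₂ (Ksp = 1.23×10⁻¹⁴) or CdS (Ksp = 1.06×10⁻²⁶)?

CdS

Precipitation of each salt begins when its ion product equals Ksp.
For Cd(OH)₂: [Cd²⁺] = (Ksp/[OH⁻]^2) = 9.65×10⁻¹² M
For CdS: [Cd²⁺] = (Ksp/[S²⁻]) = 5.64×10⁻²⁵ M
CdS requires the lower [Cd²⁺], so it precipitates first.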